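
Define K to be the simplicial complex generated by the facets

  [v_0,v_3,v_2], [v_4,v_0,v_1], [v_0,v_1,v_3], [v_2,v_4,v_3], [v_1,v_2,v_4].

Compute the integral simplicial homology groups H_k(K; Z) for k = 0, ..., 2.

H_0 ≅ Z,  H_1 ≅ Z,  H_2 = 0.

Fix the vertex order v_0 < v_1 < v_2 < v_3 < v_4 and write every simplex with vertices in increasing order. Then dim K = 2 and the simplices of K are:

  0-simplices (5): [v_0], [v_1], [v_2], [v_3], [v_4]
  1-simplices (10): [v_0,v_1], [v_0,v_2], [v_0,v_3], [v_0,v_4], [v_1,v_2], [v_1,v_3], [v_1,v_4], [v_2,v_3], [v_2,v_4], [v_3,v_4]
  2-simplices (5): [v_0,v_1,v_3], [v_0,v_1,v_4], [v_0,v_2,v_3], [v_1,v_2,v_4], [v_2,v_3,v_4]

Hence C_0 ≅ Z^5, C_1 ≅ Z^10, C_2 ≅ Z^5.

∂_1: C_1 → C_0 sends each edge [p,q] (with p < q) to q − p.
The 5×10 boundary matrix has rank 4 and Smith normal form diag(1,1,1,1).

The boundary map ∂_2: C_2 → C_1 acts by ∂[p,q,r] = [q,r] − [p,r] + [p,q]. For instance
  ∂[v_0,v_2,v_3] = [v_2,v_3] − [v_0,v_3] + [v_0,v_2],
  ∂[v_1,v_2,v_4] = [v_2,v_4] − [v_1,v_4] + [v_1,v_2].
The resulting 10×5 matrix has rank 5, and its Smith normal form has invariant factors (1,1,1,1,1).

Computing H_k = (kernel of ∂_k) / (image of ∂_{k+1}):

  H_0: rank C_0 − rank ∂_1 = 5 − 4 = 1, and the invariant factors of ∂_1 are all 1, so H_0 = Z.
  H_1: rank ker ∂_1 − rank ∂_2 = (10 − 4) − 5 = 1, and the invariant factors of ∂_2 are all 1, so H_1 = Z.
  H_2: rank ker ∂_2 − rank ∂_3 = (5 − 5) − 0 = 0, and there is no ∂_3, so H_2 = 0.

(K is a triangulation of the Möbius band.)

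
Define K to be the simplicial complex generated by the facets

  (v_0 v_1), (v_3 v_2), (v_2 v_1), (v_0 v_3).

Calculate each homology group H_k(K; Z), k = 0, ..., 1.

We work with the vertex ordering v_0 < v_1 < v_2 < v_3. The simplices of K, each written with vertices in increasing order, are:

  0-simplices (4): [v_0], [v_1], [v_2], [v_3]
  1-simplices (4): [v_0,v_1], [v_0,v_3], [v_1,v_2], [v_2,v_3]

giving chain groups C_0 ≅ Z^4, C_1 ≅ Z^4.

∂_1: C_1 → C_0 sends each edge [p,q] (with p < q) to q − p.
This gives a 4×4 integer matrix of rank 3; reducing to Smith normal form yields diagonal entries (1,1,1).

Reading off H_k = ker ∂_k / im ∂_{k+1}:

  H_0: rank C_0 − rank ∂_1 = 4 − 3 = 1, and the invariant factors of ∂_1 are all 1, so H_0 ≅ Z.
  H_1: rank ker ∂_1 − rank ∂_2 = (4 − 3) − 0 = 1, and there is no ∂_2, so H_1 ≅ Z.

As a check, the Euler characteristic is 4 − 4 = 0, which agrees with 1 − 1 = 0.
(K is a triangulation of the circle S^1.)

H_0 ≅ Z,  H_1 ≅ Z.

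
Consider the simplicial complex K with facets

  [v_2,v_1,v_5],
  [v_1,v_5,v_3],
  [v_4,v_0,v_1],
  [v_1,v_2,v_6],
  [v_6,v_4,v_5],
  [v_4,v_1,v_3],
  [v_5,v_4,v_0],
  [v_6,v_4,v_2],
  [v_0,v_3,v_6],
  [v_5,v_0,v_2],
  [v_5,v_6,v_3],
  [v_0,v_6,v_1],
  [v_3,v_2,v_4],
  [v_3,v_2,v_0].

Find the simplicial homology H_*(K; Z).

Fix the vertex order v_0 < v_1 < v_2 < v_3 < v_4 < v_5 < v_6 and write every simplex with vertices in increasing order. Then dim K = 2 and the simplices of K are:

  0-simplices (7): [v_0], [v_1], [v_2], [v_3], [v_4], [v_5], [v_6]
  1-simplices (21): (21 of them)
  2-simplices (14): (14 of them)

Hence C_0 ≅ Z^7, C_1 ≅ Z^21, C_2 ≅ Z^14.

Boundary ∂_1: C_1 → C_0 is given by ∂[p,q] = [q] − [p]. For instance
  ∂[v_4,v_5] = [v_5] − [v_4].
This gives a 7×21 integer matrix of rank 6; reducing to Smith normal form yields diagonal entries (1,1,1,1,1,1).

Boundary ∂_2: C_2 → C_1 maps a triangle to the signed sum of its edges. For instance
  ∂[v_0,v_1,v_6] = [v_1,v_6] − [v_0,v_6] + [v_0,v_1],
  ∂[v_1,v_2,v_6] = [v_2,v_6] − [v_1,v_6] + [v_1,v_2].
The resulting 21×14 matrix has rank 13, and its Smith normal form has invariant factors (1,1,1,1,1,1,1,1,1,1,1,1,1).

Reading off H_k = ker ∂_k / im ∂_{k+1}:

  H_0: rank C_0 − rank ∂_1 = 7 − 6 = 1, and the invariant factors of ∂_1 are all 1, so H_0 ≅ Z.
  H_1: rank ker ∂_1 − rank ∂_2 = (21 − 6) − 13 = 2, and the invariant factors of ∂_2 are all 1, so H_1 ≅ Z^2.
  H_2: rank ker ∂_2 − rank ∂_3 = (14 − 13) − 0 = 1, and there is no ∂_3, so H_2 ≅ Z.

H_0 ≅ Z,  H_1 ≅ Z^2,  H_2 ≅ Z.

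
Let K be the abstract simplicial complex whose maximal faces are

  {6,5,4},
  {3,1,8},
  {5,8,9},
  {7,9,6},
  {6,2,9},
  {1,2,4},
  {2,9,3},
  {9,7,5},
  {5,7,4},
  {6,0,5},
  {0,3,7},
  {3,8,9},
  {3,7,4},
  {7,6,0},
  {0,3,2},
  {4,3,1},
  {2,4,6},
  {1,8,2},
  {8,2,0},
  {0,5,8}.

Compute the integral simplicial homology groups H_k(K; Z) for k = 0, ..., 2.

Take the total order 0 < 1 < 2 < 3 < 4 < 5 < 6 < 7 < 8 < 9 on the vertex set. Then K (dimension 2) consists of the simplices:

  0-simplices (10): [0], [1], [2], [3], [4], [5], [6], [7], [8], [9]
  1-simplices (30): (30 of them)
  2-simplices (20): (20 of them)

Hence C_0 ≅ Z^10, C_1 ≅ Z^30, C_2 ≅ Z^20.

The boundary map ∂_1: C_1 → C_0 maps an edge to its endpoints' difference, ∂[p,q] = q − p.
The resulting 10×30 matrix has rank 9, and its Smith normal form has invariant factors (1,1,1,1,1,1,1,1,1).

∂_2: C_2 → C_1 maps a triangle to the signed sum of its edges. For instance
  ∂[0,5,6] = [5,6] − [0,6] + [0,5],
  ∂[0,6,7] = [6,7] − [0,7] + [0,6].
As a 30×20 matrix over Z this has rank 20, with invariant factors (1,1,1,1,1,1,1,1,1,1,1,1,1,1,1,1,1,1,1,2).

From H_k ≅ ker(∂_k) / im(∂_{k+1}) we obtain:

  H_0: rank C_0 − rank ∂_1 = 10 − 9 = 1, and the invariant factors of ∂_1 are all 1, so H_0 = Z.
  H_1: rank ker ∂_1 − rank ∂_2 = (30 − 9) − 20 = 1, and ∂_2 has invariant factor 2 > 1, so H_1 = Z × Z/2.
  H_2: rank ker ∂_2 − rank ∂_3 = (20 − 20) − 0 = 0, and there is no ∂_3, so H_2 = 0.

H_0 = Z,  H_1 = Z × Z/2,  H_2 = 0.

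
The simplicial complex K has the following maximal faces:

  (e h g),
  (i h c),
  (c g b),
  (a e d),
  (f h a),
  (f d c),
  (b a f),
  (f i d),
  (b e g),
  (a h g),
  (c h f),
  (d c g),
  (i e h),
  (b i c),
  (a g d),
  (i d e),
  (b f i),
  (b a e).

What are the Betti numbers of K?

b_0 = 1, b_1 = 1, b_2 = 0.

Order the vertices as a < b < c < d < e < f < g < h < i. Listing each simplex with vertices in this order, K has dimension 2 with simplices:

  0-simplices (9): a, b, c, d, e, f, g, h, i
  1-simplices (27): ab, ad, ae, af, ag, ah, bc, be, bf, bg, bi, cd, cf, cg, ch, ci, de, df, dg, di, eg, eh, ei, fh, fi, gh, hi
  2-simplices (18): abe, abf, ade, adg, afh, agh, bcg, bci, beg, bfi, cdf, cdg, cfh, chi, dei, dfi, egh, ehi

so the chain groups are C_0 ≅ Z^9, C_1 ≅ Z^27, C_2 ≅ Z^18.

The boundary map ∂_1: C_1 → C_0 is given by ∂[p,q] = [q] − [p]. For instance
  ∂hi = i − h.
As a 9×27 matrix over Z this has rank 8, with invariant factors (1,1,1,1,1,1,1,1).

The boundary map ∂_2: C_2 → C_1 maps a triangle to the signed sum of its edges. For instance
  ∂bci = ci − bi + bc,
  ∂agh = gh − ah + ag.
The 27×18 boundary matrix has rank 18 and Smith normal form diag(1,1,1,1,1,1,1,1,1,1,1,1,1,1,1,1,1,2).

From H_k ≅ ker(∂_k) / im(∂_{k+1}) we obtain:

  H_0: rank C_0 − rank ∂_1 = 9 − 8 = 1, and the invariant factors of ∂_1 are all 1, so H_0 = Z.
  H_1: rank ker ∂_1 − rank ∂_2 = (27 − 8) − 18 = 1, and ∂_2 has invariant factor 2 > 1, so H_1 = Z ⊕ Z/2.
  H_2: rank ker ∂_2 − rank ∂_3 = (18 − 18) − 0 = 0, and there is no ∂_3, so H_2 = 0.

Hence the Betti numbers are b_0 = 1, b_1 = 1, b_2 = 0.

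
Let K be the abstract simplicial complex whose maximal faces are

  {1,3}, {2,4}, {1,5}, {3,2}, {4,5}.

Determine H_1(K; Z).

H_1 = Z.

K has 5 vertices, 5 edges.
rank ∂_1 = 4, rank ∂_2 = 0 ⇒ b_1 = 5 − 4 − 0 = 1. So H_1 = Z.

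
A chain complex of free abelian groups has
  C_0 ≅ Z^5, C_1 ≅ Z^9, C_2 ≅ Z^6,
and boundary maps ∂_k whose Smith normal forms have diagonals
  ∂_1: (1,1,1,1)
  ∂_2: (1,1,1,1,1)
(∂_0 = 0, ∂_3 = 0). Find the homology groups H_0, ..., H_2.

H_0: b_0 = 5 − 0 − 4 = 1; torsion from ∂_1 factors > 1: none. So H_0 = Z.
H_1: b_1 = 9 − 4 − 5 = 0; torsion from ∂_2 factors > 1: none. So H_1 = 0.
H_2: b_2 = 6 − 5 − 0 = 1; torsion from ∂_3 factors > 1: none. So H_2 = Z.

H_0 = Z,  H_1 = 0,  H_2 = Z.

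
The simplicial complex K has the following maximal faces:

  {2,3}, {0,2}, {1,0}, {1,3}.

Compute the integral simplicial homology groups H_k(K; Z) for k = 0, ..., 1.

H_0 ≅ Z,  H_1 ≅ Z.

K has 4 vertices, 4 edges.
rank ∂_0 = 0, rank ∂_1 = 3 ⇒ b_0 = 4 − 0 − 3 = 1; all invariant factors of ∂_1 are 1 so no torsion. So H_0 = Z.
rank ∂_1 = 3, rank ∂_2 = 0 ⇒ b_1 = 4 − 3 − 0 = 1. So H_1 = Z.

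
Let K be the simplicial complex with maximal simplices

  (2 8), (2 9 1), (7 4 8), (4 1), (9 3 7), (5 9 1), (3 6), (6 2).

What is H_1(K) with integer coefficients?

H_1 ≅ Z^3.

K has 9 vertices, 15 edges, 4 triangles.
rank ∂_1 = 8, rank ∂_2 = 4 ⇒ b_1 = 15 − 8 − 4 = 3; all invariant factors of ∂_2 are 1 so no torsion. So H_1 = Z^3.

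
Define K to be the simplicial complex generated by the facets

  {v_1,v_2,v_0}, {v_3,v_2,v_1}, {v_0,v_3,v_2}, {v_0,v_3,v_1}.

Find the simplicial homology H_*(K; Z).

Fix the vertex order v_0 < v_1 < v_2 < v_3 and write every simplex with vertices in increasing order. Then dim K = 2 and the simplices of K are:

  0-simplices (4): [v_0], [v_1], [v_2], [v_3]
  1-simplices (6): [v_0,v_1], [v_0,v_2], [v_0,v_3], [v_1,v_2], [v_1,v_3], [v_2,v_3]
  2-simplices (4): [v_0,v_1,v_2], [v_0,v_1,v_3], [v_0,v_2,v_3], [v_1,v_2,v_3]

Hence C_0 ≅ Z^4, C_1 ≅ Z^6, C_2 ≅ Z^4.

Boundary ∂_1: C_1 → C_0 maps an edge to its endpoints' difference, ∂[p,q] = q − p. For instance
  ∂[v_1,v_3] = [v_3] − [v_1].
The resulting 4×6 matrix has rank 3, and its Smith normal form has invariant factors (1,1,1).

∂_2: C_2 → C_1 acts by ∂[p,q,r] = [q,r] − [p,r] + [p,q]. For instance
  ∂[v_0,v_1,v_3] = [v_1,v_3] − [v_0,v_3] + [v_0,v_1],
  ∂[v_0,v_1,v_2] = [v_1,v_2] − [v_0,v_2] + [v_0,v_1].
This gives a 6×4 integer matrix of rank 3; reducing to Smith normal form yields diagonal entries (1,1,1).

Computing H_k = (kernel of ∂_k) / (image of ∂_{k+1}):

  H_0: rank C_0 − rank ∂_1 = 4 − 3 = 1, and the invariant factors of ∂_1 are all 1, so H_0 = Z.
  H_1: rank ker ∂_1 − rank ∂_2 = (6 − 3) − 3 = 0, and the invariant factors of ∂_2 are all 1, so H_1 = 0.
  H_2: rank ker ∂_2 − rank ∂_3 = (4 − 3) − 0 = 1, and there is no ∂_3, so H_2 = Z.

(K is a triangulation of the 2-sphere S^2.)

H_0 = Z,  H_1 = 0,  H_2 = Z.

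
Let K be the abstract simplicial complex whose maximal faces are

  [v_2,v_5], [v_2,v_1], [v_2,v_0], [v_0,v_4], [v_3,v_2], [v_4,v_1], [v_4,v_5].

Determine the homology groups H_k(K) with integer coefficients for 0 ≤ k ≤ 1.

H_0 = Z,  H_1 = Z^2.

Order the vertices as v_0 < v_1 < v_2 < v_3 < v_4 < v_5. Listing each simplex with vertices in this order, K has dimension 1 with simplices:

  0-simplices (6): [v_0], [v_1], [v_2], [v_3], [v_4], [v_5]
  1-simplices (7): [v_0,v_2], [v_0,v_4], [v_1,v_2], [v_1,v_4], [v_2,v_3], [v_2,v_5], [v_4,v_5]

Hence C_0 ≅ Z^6, C_1 ≅ Z^7.

The boundary map ∂_1: C_1 → C_0 is given by ∂[p,q] = [q] − [p]. For instance
  ∂[v_1,v_4] = [v_4] − [v_1].
The 6×7 boundary matrix has rank 5 and Smith normal form diag(1,1,1,1,1).

Reading off H_k = ker ∂_k / im ∂_{k+1}:

  H_0: rank C_0 − rank ∂_1 = 6 − 5 = 1, and the invariant factors of ∂_1 are all 1, so H_0 ≅ Z.
  H_1: rank ker ∂_1 − rank ∂_2 = (7 − 5) − 0 = 2, and there is no ∂_2, so H_1 ≅ Z^2.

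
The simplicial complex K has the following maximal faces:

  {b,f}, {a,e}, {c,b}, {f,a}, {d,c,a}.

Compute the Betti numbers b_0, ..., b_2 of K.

K has 6 vertices, 7 edges, 1 triangle.
rank ∂_0 = 0, rank ∂_1 = 5 ⇒ b_0 = 6 − 0 − 5 = 1; all invariant factors of ∂_1 are 1 so no torsion. So H_0 ≅ Z.
rank ∂_1 = 5, rank ∂_2 = 1 ⇒ b_1 = 7 − 5 − 1 = 1; all invariant factors of ∂_2 are 1 so no torsion. So H_1 ≅ Z.
rank ∂_2 = 1, rank ∂_3 = 0 ⇒ b_2 = 1 − 1 − 0 = 0. So H_2 ≅ 0.

b_0 = 1, b_1 = 1, b_2 = 0.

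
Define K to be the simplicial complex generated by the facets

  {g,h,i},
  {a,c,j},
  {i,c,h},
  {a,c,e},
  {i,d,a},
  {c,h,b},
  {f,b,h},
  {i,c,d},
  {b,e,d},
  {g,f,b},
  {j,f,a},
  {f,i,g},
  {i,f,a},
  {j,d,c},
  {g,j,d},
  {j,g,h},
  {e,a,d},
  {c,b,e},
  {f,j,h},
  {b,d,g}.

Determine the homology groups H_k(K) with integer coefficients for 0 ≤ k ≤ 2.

H_0 = Z,  H_1 = Z × Z/2,  H_2 = 0.

We work with the vertex ordering a < b < c < d < e < f < g < h < i < j. The simplices of K, each written with vertices in increasing order, are:

  0-simplices (10): a, b, c, d, e, f, g, h, i, j
  1-simplices (30): ac, ad, ae, af, ai, aj, bc, bd, be, bf, bg, bh, cd, ce, ch, ci, cj, de, dg, di, dj, fg, fh, fi, fj, gh, gi, gj, hi, hj
  2-simplices (20): ace, acj, ade, adi, afi, afj, bce, bch, bde, bdg, bfg, bfh, cdi, cdj, chi, dgj, fgi, fhj, ghi, ghj

giving chain groups C_0 ≅ Z^10, C_1 ≅ Z^30, C_2 ≅ Z^20.

The boundary map ∂_1: C_1 → C_0 maps an edge to its endpoints' difference, ∂[p,q] = q − p. For instance
  ∂cd = d − c.
The 10×30 boundary matrix has rank 9 and Smith normal form diag(1,1,1,1,1,1,1,1,1).

The boundary map ∂_2: C_2 → C_1 maps a triangle to the signed sum of its edges. For instance
  ∂ace = ce − ae + ac,
  ∂ghj = hj − gj + gh.
The 30×20 boundary matrix has rank 20 and Smith normal form diag(1,1,1,1,1,1,1,1,1,1,1,1,1,1,1,1,1,1,1,2).

Reading off H_k = ker ∂_k / im ∂_{k+1}:

  H_0: rank C_0 − rank ∂_1 = 10 − 9 = 1, and the invariant factors of ∂_1 are all 1, so H_0 = Z.
  H_1: rank ker ∂_1 − rank ∂_2 = (30 − 9) − 20 = 1, and ∂_2 has invariant factor 2 > 1, so H_1 = Z × Z/2.
  H_2: rank ker ∂_2 − rank ∂_3 = (20 − 20) − 0 = 0, and there is no ∂_3, so H_2 = 0.

As a check, the Euler characteristic is 10 − 30 + 20 = 0, which agrees with 1 − 1 + 0 = 0.
(K is a triangulation of the Klein bottle.)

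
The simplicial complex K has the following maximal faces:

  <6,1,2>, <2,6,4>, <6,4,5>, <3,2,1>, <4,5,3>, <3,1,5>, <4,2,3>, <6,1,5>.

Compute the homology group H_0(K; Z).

H_0 ≅ Z.

Order the vertices as 1 < 2 < 3 < 4 < 5 < 6. Listing each simplex with vertices in this order, K has dimension 2 with simplices:

  0-simplices (6): [1], [2], [3], [4], [5], [6]
  1-simplices (12): [1,2], [1,3], [1,5], [1,6], [2,3], [2,4], [2,6], [3,4], [3,5], [4,5], [4,6], [5,6]
  2-simplices (8): [1,2,3], [1,2,6], [1,3,5], [1,5,6], [2,3,4], [2,4,6], [3,4,5], [4,5,6]

so the chain groups are C_0 ≅ Z^6, C_1 ≅ Z^12, C_2 ≅ Z^8.

Boundary ∂_1: C_1 → C_0 maps an edge to its endpoints' difference, ∂[p,q] = q − p. For instance
  ∂[2,4] = [4] − [2].
This gives a 6×12 integer matrix of rank 5; reducing to Smith normal form yields diagonal entries (1,1,1,1,1).

∂_2: C_2 → C_1 acts by ∂[p,q,r] = [q,r] − [p,r] + [p,q]. For instance
  ∂[2,4,6] = [4,6] − [2,6] + [2,4],
  ∂[1,2,3] = [2,3] − [1,3] + [1,2].
This gives a 12×8 integer matrix of rank 7; reducing to Smith normal form yields diagonal entries (1,1,1,1,1,1,1).

Reading off H_k = ker ∂_k / im ∂_{k+1}:

  H_0: rank C_0 − rank ∂_1 = 6 − 5 = 1, and the invariant factors of ∂_1 are all 1, so H_0 = Z.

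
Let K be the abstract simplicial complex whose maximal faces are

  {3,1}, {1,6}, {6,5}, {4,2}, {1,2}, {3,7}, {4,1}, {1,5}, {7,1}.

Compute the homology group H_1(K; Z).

Fix the vertex order 1 < 2 < 3 < 4 < 5 < 6 < 7 and write every simplex with vertices in increasing order. Then dim K = 1 and the simplices of K are:

  0-simplices (7): [1], [2], [3], [4], [5], [6], [7]
  1-simplices (9): [1,2], [1,3], [1,4], [1,5], [1,6], [1,7], [2,4], [3,7], [5,6]

giving chain groups C_0 ≅ Z^7, C_1 ≅ Z^9.

∂_1: C_1 → C_0 maps an edge to its endpoints' difference, ∂[p,q] = q − p. For instance
  ∂[1,7] = [7] − [1].
The resulting 7×9 matrix has rank 6, and its Smith normal form has invariant factors (1,1,1,1,1,1).

Reading off H_k = ker ∂_k / im ∂_{k+1}:

  H_1: rank ker ∂_1 − rank ∂_2 = (9 − 6) − 0 = 3, and there is no ∂_2, so H_1 ≅ Z^3.

H_1 = Z^3.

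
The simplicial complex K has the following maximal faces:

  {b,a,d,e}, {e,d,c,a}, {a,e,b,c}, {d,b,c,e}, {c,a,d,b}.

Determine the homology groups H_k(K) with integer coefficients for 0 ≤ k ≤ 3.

We work with the vertex ordering a < b < c < d < e. The simplices of K, each written with vertices in increasing order, are:

  0-simplices (5): a, b, c, d, e
  1-simplices (10): ab, ac, ad, ae, bc, bd, be, cd, ce, de
  2-simplices (10): abc, abd, abe, acd, ace, ade, bcd, bce, bde, cde
  3-simplices (5): abcd, abce, abde, acde, bcde

so the chain groups are C_0 ≅ Z^5, C_1 ≅ Z^10, C_2 ≅ Z^10, C_3 ≅ Z^5.

∂_1: C_1 → C_0 maps an edge to its endpoints' difference, ∂[p,q] = q − p. For instance
  ∂ac = c − a.
The 5×10 boundary matrix has rank 4 and Smith normal form diag(1,1,1,1).

The boundary map ∂_2: C_2 → C_1 acts by ∂[p,q,r] = [q,r] − [p,r] + [p,q]. For instance
  ∂abd = bd − ad + ab,
  ∂acd = cd − ad + ac.
This gives a 10×10 integer matrix of rank 6; reducing to Smith normal form yields diagonal entries (1,1,1,1,1,1).

Boundary ∂_3: C_3 → C_2 sends each 3-simplex σ to the alternating sum Σ_i (−1)^i (σ with its i-th vertex removed). For instance
  ∂abce = bce − ace + abe − abc,
  ∂bcde = cde − bde + bce − bcd.
The resulting 10×5 matrix has rank 4, and its Smith normal form has invariant factors (1,1,1,1).

Reading off H_k = ker ∂_k / im ∂_{k+1}:

  H_0: rank C_0 − rank ∂_1 = 5 − 4 = 1, and the invariant factors of ∂_1 are all 1, so H_0 = Z.
  H_1: rank ker ∂_1 − rank ∂_2 = (10 − 4) − 6 = 0, and the invariant factors of ∂_2 are all 1, so H_1 = 0.
  H_2: rank ker ∂_2 − rank ∂_3 = (10 − 6) − 4 = 0, and the invariant factors of ∂_3 are all 1, so H_2 = 0.
  H_3: rank ker ∂_3 − rank ∂_4 = (5 − 4) − 0 = 1, and there is no ∂_4, so H_3 = Z.

(K is a triangulation of the 3-sphere S^3.)

H_0 = Z,  H_1 = 0,  H_2 = 0,  H_3 = Z.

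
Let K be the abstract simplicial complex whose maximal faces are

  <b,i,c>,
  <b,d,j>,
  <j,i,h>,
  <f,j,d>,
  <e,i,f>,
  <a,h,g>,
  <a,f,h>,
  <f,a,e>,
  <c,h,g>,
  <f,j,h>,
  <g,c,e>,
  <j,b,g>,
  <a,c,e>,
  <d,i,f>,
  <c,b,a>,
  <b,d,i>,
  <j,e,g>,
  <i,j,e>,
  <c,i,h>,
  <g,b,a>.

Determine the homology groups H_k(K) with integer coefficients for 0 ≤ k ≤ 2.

Order the vertices as a < b < c < d < e < f < g < h < i < j. Listing each simplex with vertices in this order, K has dimension 2 with simplices:

  0-simplices (10): a, b, c, d, e, f, g, h, i, j
  1-simplices (30): ab, ac, ae, af, ag, ah, bc, bd, bg, bi, bj, ce, cg, ch, ci, df, di, dj, ef, eg, ei, ej, fh, fi, fj, gh, gj, hi, hj, ij
  2-simplices (20): abc, abg, ace, aef, afh, agh, bci, bdi, bdj, bgj, ceg, cgh, chi, dfi, dfj, efi, egj, eij, fhj, hij

Hence C_0 ≅ Z^10, C_1 ≅ Z^30, C_2 ≅ Z^20.

∂_1: C_1 → C_0 maps an edge to its endpoints' difference, ∂[p,q] = q − p. For instance
  ∂eg = g − e.
This gives a 10×30 integer matrix of rank 9; reducing to Smith normal form yields diagonal entries (1,1,1,1,1,1,1,1,1).

The boundary map ∂_2: C_2 → C_1 acts by ∂[p,q,r] = [q,r] − [p,r] + [p,q]. For instance
  ∂bdi = di − bi + bd,
  ∂agh = gh − ah + ag.
As a 30×20 matrix over Z this has rank 20, with invariant factors (1,1,1,1,1,1,1,1,1,1,1,1,1,1,1,1,1,1,1,2).

From H_k ≅ ker(∂_k) / im(∂_{k+1}) we obtain:

  H_0: rank C_0 − rank ∂_1 = 10 − 9 = 1, and the invariant factors of ∂_1 are all 1, so H_0 ≅ Z.
  H_1: rank ker ∂_1 − rank ∂_2 = (30 − 9) − 20 = 1, and ∂_2 has invariant factor 2 > 1, so H_1 ≅ Z ⊕ Z/2Z.
  H_2: rank ker ∂_2 − rank ∂_3 = (20 − 20) − 0 = 0, and there is no ∂_3, so H_2 ≅ 0.

As a check, the Euler characteristic is 10 − 30 + 20 = 0, which agrees with 1 − 1 + 0 = 0.

H_0 ≅ Z,  H_1 ≅ Z ⊕ Z/2Z,  H_2 = 0.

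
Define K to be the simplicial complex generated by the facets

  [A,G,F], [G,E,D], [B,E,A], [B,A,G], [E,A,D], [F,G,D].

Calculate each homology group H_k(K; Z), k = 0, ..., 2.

Order the vertices as A < B < D < E < F < G. Listing each simplex with vertices in this order, K has dimension 2 with simplices:

  0-simplices (6): A, B, D, E, F, G
  1-simplices (12): AB, AD, AE, AF, AG, BE, BG, DE, DF, DG, EG, FG
  2-simplices (6): ABE, ABG, ADE, AFG, DEG, DFG

so the chain groups are C_0 ≅ Z^6, C_1 ≅ Z^12, C_2 ≅ Z^6.

The boundary map ∂_1: C_1 → C_0 is given by ∂[p,q] = [q] − [p].
As a 6×12 matrix over Z this has rank 5, with invariant factors (1,1,1,1,1).

∂_2: C_2 → C_1 sends each 2-simplex [p,q,r] to [q,r] − [p,r] + [p,q]. For instance
  ∂ADE = DE − AE + AD,
  ∂AFG = FG − AG + AF.
The 12×6 boundary matrix has rank 6 and Smith normal form diag(1,1,1,1,1,1).

Computing H_k = (kernel of ∂_k) / (image of ∂_{k+1}):

  H_0: rank C_0 − rank ∂_1 = 6 − 5 = 1, and the invariant factors of ∂_1 are all 1, so H_0 ≅ Z.
  H_1: rank ker ∂_1 − rank ∂_2 = (12 − 5) − 6 = 1, and the invariant factors of ∂_2 are all 1, so H_1 ≅ Z.
  H_2: rank ker ∂_2 − rank ∂_3 = (6 − 6) − 0 = 0, and there is no ∂_3, so H_2 ≅ 0.

H_0 = Z,  H_1 = Z,  H_2 = 0.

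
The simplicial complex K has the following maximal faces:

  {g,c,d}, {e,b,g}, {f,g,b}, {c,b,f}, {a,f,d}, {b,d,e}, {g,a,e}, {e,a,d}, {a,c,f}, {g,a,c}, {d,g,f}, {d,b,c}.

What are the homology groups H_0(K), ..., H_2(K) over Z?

H_0 ≅ Z,  H_1 ≅ Z/2,  H_2 = 0.

We work with the vertex ordering a < b < c < d < e < f < g. The simplices of K, each written with vertices in increasing order, are:

  0-simplices (7): a, b, c, d, e, f, g
  1-simplices (18): ac, ad, ae, af, ag, bc, bd, be, bf, bg, cd, cf, cg, de, df, dg, eg, fg
  2-simplices (12): acf, acg, ade, adf, aeg, bcd, bcf, bde, beg, bfg, cdg, dfg

giving chain groups C_0 ≅ Z^7, C_1 ≅ Z^18, C_2 ≅ Z^12.

∂_1: C_1 → C_0 is given by ∂[p,q] = [q] − [p].
The 7×18 boundary matrix has rank 6 and Smith normal form diag(1,1,1,1,1,1).

∂_2: C_2 → C_1 maps a triangle to the signed sum of its edges. For instance
  ∂bde = de − be + bd,
  ∂acf = cf − af + ac.
As a 18×12 matrix over Z this has rank 12, with invariant factors (1,1,1,1,1,1,1,1,1,1,1,2).

Computing H_k = (kernel of ∂_k) / (image of ∂_{k+1}):

  H_0: rank C_0 − rank ∂_1 = 7 − 6 = 1, and the invariant factors of ∂_1 are all 1, so H_0 ≅ Z.
  H_1: rank ker ∂_1 − rank ∂_2 = (18 − 6) − 12 = 0, and ∂_2 has invariant factor 2 > 1, so H_1 ≅ Z/2.
  H_2: rank ker ∂_2 − rank ∂_3 = (12 − 12) − 0 = 0, and there is no ∂_3, so H_2 ≅ 0.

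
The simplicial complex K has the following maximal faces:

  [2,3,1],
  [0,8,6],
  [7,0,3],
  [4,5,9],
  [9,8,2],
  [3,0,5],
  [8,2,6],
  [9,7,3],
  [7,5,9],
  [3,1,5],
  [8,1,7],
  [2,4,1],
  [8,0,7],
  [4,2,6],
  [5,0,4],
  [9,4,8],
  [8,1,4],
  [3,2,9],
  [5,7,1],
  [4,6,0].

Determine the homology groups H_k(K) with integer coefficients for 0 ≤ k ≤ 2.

H_0 = Z,  H_1 = Z × Z/2,  H_2 = 0.

Fix the vertex order 0 < 1 < 2 < 3 < 4 < 5 < 6 < 7 < 8 < 9 and write every simplex with vertices in increasing order. Then dim K = 2 and the simplices of K are:

  0-simplices (10): [0], [1], [2], [3], [4], [5], [6], [7], [8], [9]
  1-simplices (30): (30 of them)
  2-simplices (20): (20 of them)

Hence C_0 ≅ Z^10, C_1 ≅ Z^30, C_2 ≅ Z^20.

The boundary map ∂_1: C_1 → C_0 is given by ∂[p,q] = [q] − [p].
The resulting 10×30 matrix has rank 9, and its Smith normal form has invariant factors (1,1,1,1,1,1,1,1,1).

Boundary ∂_2: C_2 → C_1 sends each 2-simplex [p,q,r] to [q,r] − [p,r] + [p,q]. For instance
  ∂[1,5,7] = [5,7] − [1,7] + [1,5],
  ∂[1,4,8] = [4,8] − [1,8] + [1,4].
The resulting 30×20 matrix has rank 20, and its Smith normal form has invariant factors (1,1,1,1,1,1,1,1,1,1,1,1,1,1,1,1,1,1,1,2).

Computing H_k = (kernel of ∂_k) / (image of ∂_{k+1}):

  H_0: rank C_0 − rank ∂_1 = 10 − 9 = 1, and the invariant factors of ∂_1 are all 1, so H_0 ≅ Z.
  H_1: rank ker ∂_1 − rank ∂_2 = (30 − 9) − 20 = 1, and ∂_2 has invariant factor 2 > 1, so H_1 ≅ Z × Z/2.
  H_2: rank ker ∂_2 − rank ∂_3 = (20 − 20) − 0 = 0, and there is no ∂_3, so H_2 ≅ 0.

As a check, the Euler characteristic is 10 − 30 + 20 = 0, which agrees with 1 − 1 + 0 = 0.
(K is a triangulation of the Klein bottle.)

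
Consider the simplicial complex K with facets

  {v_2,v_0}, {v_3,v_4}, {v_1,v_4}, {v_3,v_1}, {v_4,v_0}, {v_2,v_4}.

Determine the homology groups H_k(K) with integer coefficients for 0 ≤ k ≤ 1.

H_0 ≅ Z,  H_1 ≅ Z^2.

Order the vertices as v_0 < v_1 < v_2 < v_3 < v_4. Listing each simplex with vertices in this order, K has dimension 1 with simplices:

  0-simplices (5): [v_0], [v_1], [v_2], [v_3], [v_4]
  1-simplices (6): [v_0,v_2], [v_0,v_4], [v_1,v_3], [v_1,v_4], [v_2,v_4], [v_3,v_4]

so the chain groups are C_0 ≅ Z^5, C_1 ≅ Z^6.

∂_1: C_1 → C_0 sends each edge [p,q] (with p < q) to q − p. For instance
  ∂[v_1,v_4] = [v_4] − [v_1].
The resulting 5×6 matrix has rank 4, and its Smith normal form has invariant factors (1,1,1,1).

From H_k ≅ ker(∂_k) / im(∂_{k+1}) we obtain:

  H_0: rank C_0 − rank ∂_1 = 5 − 4 = 1, and the invariant factors of ∂_1 are all 1, so H_0 ≅ Z.
  H_1: rank ker ∂_1 − rank ∂_2 = (6 − 4) − 0 = 2, and there is no ∂_2, so H_1 ≅ Z^2.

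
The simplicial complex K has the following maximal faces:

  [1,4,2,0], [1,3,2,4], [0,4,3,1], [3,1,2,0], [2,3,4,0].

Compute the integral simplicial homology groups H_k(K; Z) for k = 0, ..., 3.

We work with the vertex ordering 0 < 1 < 2 < 3 < 4. The simplices of K, each written with vertices in increasing order, are:

  0-simplices (5): [0], [1], [2], [3], [4]
  1-simplices (10): [0,1], [0,2], [0,3], [0,4], [1,2], [1,3], [1,4], [2,3], [2,4], [3,4]
  2-simplices (10): [0,1,2], [0,1,3], [0,1,4], [0,2,3], [0,2,4], [0,3,4], [1,2,3], [1,2,4], [1,3,4], [2,3,4]
  3-simplices (5): [0,1,2,3], [0,1,2,4], [0,1,3,4], [0,2,3,4], [1,2,3,4]

so the chain groups are C_0 ≅ Z^5, C_1 ≅ Z^10, C_2 ≅ Z^10, C_3 ≅ Z^5.

∂_1: C_1 → C_0 is given by ∂[p,q] = [q] − [p]. For instance
  ∂[2,3] = [3] − [2].
The 5×10 boundary matrix has rank 4 and Smith normal form diag(1,1,1,1).

∂_2: C_2 → C_1 acts by ∂[p,q,r] = [q,r] − [p,r] + [p,q]. For instance
  ∂[1,2,3] = [2,3] − [1,3] + [1,2],
  ∂[0,1,2] = [1,2] − [0,2] + [0,1].
This gives a 10×10 integer matrix of rank 6; reducing to Smith normal form yields diagonal entries (1,1,1,1,1,1).

Boundary ∂_3: C_3 → C_2 sends each 3-simplex σ to the alternating sum Σ_i (−1)^i (σ with its i-th vertex removed). For instance
  ∂[0,1,2,3] = [1,2,3] − [0,2,3] + [0,1,3] − [0,1,2],
  ∂[0,2,3,4] = [2,3,4] − [0,3,4] + [0,2,4] − [0,2,3].
This gives a 10×5 integer matrix of rank 4; reducing to Smith normal form yields diagonal entries (1,1,1,1).

From H_k ≅ ker(∂_k) / im(∂_{k+1}) we obtain:

  H_0: rank C_0 − rank ∂_1 = 5 − 4 = 1, and the invariant factors of ∂_1 are all 1, so H_0 ≅ Z.
  H_1: rank ker ∂_1 − rank ∂_2 = (10 − 4) − 6 = 0, and the invariant factors of ∂_2 are all 1, so H_1 ≅ 0.
  H_2: rank ker ∂_2 − rank ∂_3 = (10 − 6) − 4 = 0, and the invariant factors of ∂_3 are all 1, so H_2 ≅ 0.
  H_3: rank ker ∂_3 − rank ∂_4 = (5 − 4) − 0 = 1, and there is no ∂_4, so H_3 ≅ Z.

(K is a triangulation of the 3-sphere S^3.)

H_0 = Z,  H_1 = 0,  H_2 = 0,  H_3 = Z.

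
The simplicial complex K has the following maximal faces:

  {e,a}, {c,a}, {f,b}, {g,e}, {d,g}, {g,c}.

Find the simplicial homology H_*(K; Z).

H_0 = Z^2,  H_1 = Z.

We work with the vertex ordering a < b < c < d < e < f < g. The simplices of K, each written with vertices in increasing order, are:

  0-simplices (7): a, b, c, d, e, f, g
  1-simplices (6): ac, ae, bf, cg, dg, eg

so the chain groups are C_0 ≅ Z^7, C_1 ≅ Z^6.

The boundary map ∂_1: C_1 → C_0 sends each edge [p,q] (with p < q) to q − p.
The resulting 7×6 matrix has rank 5, and its Smith normal form has invariant factors (1,1,1,1,1).

Reading off H_k = ker ∂_k / im ∂_{k+1}:

  H_0: rank C_0 − rank ∂_1 = 7 − 5 = 2, and the invariant factors of ∂_1 are all 1, so H_0 ≅ Z^2.
  H_1: rank ker ∂_1 − rank ∂_2 = (6 − 5) − 0 = 1, and there is no ∂_2, so H_1 ≅ Z.

As a check, the Euler characteristic is 7 − 6 = 1, which agrees with 2 − 1 = 1.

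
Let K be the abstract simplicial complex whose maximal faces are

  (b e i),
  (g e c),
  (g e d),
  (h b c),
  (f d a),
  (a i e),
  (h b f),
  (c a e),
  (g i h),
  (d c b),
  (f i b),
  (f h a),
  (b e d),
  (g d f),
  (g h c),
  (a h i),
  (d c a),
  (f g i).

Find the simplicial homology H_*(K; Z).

H_0 = Z,  H_1 = Z ⊕ Z/2,  H_2 = 0.

Take the total order a < b < c < d < e < f < g < h < i on the vertex set. Then K (dimension 2) consists of the simplices:

  0-simplices (9): a, b, c, d, e, f, g, h, i
  1-simplices (27): ac, ad, ae, af, ah, ai, bc, bd, be, bf, bh, bi, cd, ce, cg, ch, de, df, dg, eg, ei, fg, fh, fi, gh, gi, hi
  2-simplices (18): acd, ace, adf, aei, afh, ahi, bcd, bch, bde, bei, bfh, bfi, ceg, cgh, deg, dfg, fgi, ghi

giving chain groups C_0 ≅ Z^9, C_1 ≅ Z^27, C_2 ≅ Z^18.

∂_1: C_1 → C_0 is given by ∂[p,q] = [q] − [p]. For instance
  ∂bc = c − b.
As a 9×27 matrix over Z this has rank 8, with invariant factors (1,1,1,1,1,1,1,1).

∂_2: C_2 → C_1 maps a triangle to the signed sum of its edges. For instance
  ∂ceg = eg − cg + ce,
  ∂afh = fh − ah + af.
This gives a 27×18 integer matrix of rank 18; reducing to Smith normal form yields diagonal entries (1,1,1,1,1,1,1,1,1,1,1,1,1,1,1,1,1,2).

Now H_k = ker ∂_k / im ∂_{k+1}, so:

  H_0: rank C_0 − rank ∂_1 = 9 − 8 = 1, and the invariant factors of ∂_1 are all 1, so H_0 ≅ Z.
  H_1: rank ker ∂_1 − rank ∂_2 = (27 − 8) − 18 = 1, and ∂_2 has invariant factor 2 > 1, so H_1 ≅ Z ⊕ Z/2.
  H_2: rank ker ∂_2 − rank ∂_3 = (18 − 18) − 0 = 0, and there is no ∂_3, so H_2 ≅ 0.

(K is a triangulation of the Klein bottle.)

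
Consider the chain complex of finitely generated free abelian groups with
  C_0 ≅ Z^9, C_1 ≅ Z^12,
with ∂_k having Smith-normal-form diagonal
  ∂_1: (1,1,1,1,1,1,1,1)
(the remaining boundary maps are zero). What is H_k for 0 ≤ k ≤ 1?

H_0: b_0 = 9 − 0 − 8 = 1; torsion from ∂_1 factors > 1: none. So H_0 = Z.
H_1: b_1 = 12 − 8 − 0 = 4; torsion from ∂_2 factors > 1: none. So H_1 = Z^4.

H_0 = Z,  H_1 = Z^4.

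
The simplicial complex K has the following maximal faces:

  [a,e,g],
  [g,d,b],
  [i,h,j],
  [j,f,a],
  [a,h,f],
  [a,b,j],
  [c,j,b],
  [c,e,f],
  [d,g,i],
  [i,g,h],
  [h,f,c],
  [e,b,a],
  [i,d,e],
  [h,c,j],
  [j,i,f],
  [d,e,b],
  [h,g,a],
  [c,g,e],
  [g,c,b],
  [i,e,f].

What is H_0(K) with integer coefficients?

Take the total order a < b < c < d < e < f < g < h < i < j on the vertex set. Then K (dimension 2) consists of the simplices:

  0-simplices (10): a, b, c, d, e, f, g, h, i, j
  1-simplices (30): ab, ae, af, ag, ah, aj, bc, bd, be, bg, bj, ce, cf, cg, ch, cj, de, dg, di, ef, eg, ei, fh, fi, fj, gh, gi, hi, hj, ij
  2-simplices (20): abe, abj, aeg, afh, afj, agh, bcg, bcj, bde, bdg, cef, ceg, cfh, chj, dei, dgi, efi, fij, ghi, hij

giving chain groups C_0 ≅ Z^10, C_1 ≅ Z^30, C_2 ≅ Z^20.

Boundary ∂_1: C_1 → C_0 maps an edge to its endpoints' difference, ∂[p,q] = q − p.
The 10×30 boundary matrix has rank 9 and Smith normal form diag(1,1,1,1,1,1,1,1,1).

Boundary ∂_2: C_2 → C_1 maps a triangle to the signed sum of its edges. For instance
  ∂efi = fi − ei + ef,
  ∂afh = fh − ah + af.
The 30×20 boundary matrix has rank 20 and Smith normal form diag(1,1,1,1,1,1,1,1,1,1,1,1,1,1,1,1,1,1,1,2).

Reading off H_k = ker ∂_k / im ∂_{k+1}:

  H_0: rank C_0 − rank ∂_1 = 10 − 9 = 1, and the invariant factors of ∂_1 are all 1, so H_0 = Z.

H_0 = Z.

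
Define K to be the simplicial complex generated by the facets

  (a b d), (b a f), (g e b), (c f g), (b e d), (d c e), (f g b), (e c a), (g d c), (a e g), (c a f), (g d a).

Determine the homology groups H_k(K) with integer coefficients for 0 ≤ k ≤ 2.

Fix the vertex order a < b < c < d < e < f < g and write every simplex with vertices in increasing order. Then dim K = 2 and the simplices of K are:

  0-simplices (7): a, b, c, d, e, f, g
  1-simplices (18): ab, ac, ad, ae, af, ag, bd, be, bf, bg, cd, ce, cf, cg, de, dg, eg, fg
  2-simplices (12): abd, abf, ace, acf, adg, aeg, bde, beg, bfg, cde, cdg, cfg

so the chain groups are C_0 ≅ Z^7, C_1 ≅ Z^18, C_2 ≅ Z^12.

∂_1: C_1 → C_0 maps an edge to its endpoints' difference, ∂[p,q] = q − p. For instance
  ∂fg = g − f.
This gives a 7×18 integer matrix of rank 6; reducing to Smith normal form yields diagonal entries (1,1,1,1,1,1).

Boundary ∂_2: C_2 → C_1 acts by ∂[p,q,r] = [q,r] − [p,r] + [p,q]. For instance
  ∂beg = eg − bg + be,
  ∂aeg = eg − ag + ae.
The resulting 18×12 matrix has rank 12, and its Smith normal form has invariant factors (1,1,1,1,1,1,1,1,1,1,1,2).

Computing H_k = (kernel of ∂_k) / (image of ∂_{k+1}):

  H_0: rank C_0 − rank ∂_1 = 7 − 6 = 1, and the invariant factors of ∂_1 are all 1, so H_0 ≅ Z.
  H_1: rank ker ∂_1 − rank ∂_2 = (18 − 6) − 12 = 0, and ∂_2 has invariant factor 2 > 1, so H_1 ≅ Z/2.
  H_2: rank ker ∂_2 − rank ∂_3 = (12 − 12) − 0 = 0, and there is no ∂_3, so H_2 ≅ 0.

As a check, the Euler characteristic is 7 − 18 + 12 = 1, which agrees with 1 − 0 + 0 = 1.
(K is a triangulation of the real projective plane RP^2.)

H_0 = Z,  H_1 = Z/2,  H_2 = 0.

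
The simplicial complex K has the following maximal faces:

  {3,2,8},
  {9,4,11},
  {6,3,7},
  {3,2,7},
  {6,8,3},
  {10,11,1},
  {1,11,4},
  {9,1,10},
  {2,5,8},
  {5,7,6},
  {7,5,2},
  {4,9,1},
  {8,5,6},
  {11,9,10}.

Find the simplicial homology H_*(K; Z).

H_0 ≅ Z^2,  H_1 = 0,  H_2 ≅ Z^2.

We work with the vertex ordering 1 < 2 < 3 < 4 < 5 < 6 < 7 < 8 < 9 < 10 < 11. The simplices of K, each written with vertices in increasing order, are:

  0-simplices (11): [1], [2], [3], [4], [5], [6], [7], [8], [9], [10], [11]
  1-simplices (21): [1,4], [1,9], [1,10], [1,11], [2,3], [2,5], [2,7], [2,8], [3,6], [3,7], [3,8], [4,9], [4,11], [5,6], [5,7], [5,8], [6,7], [6,8], [9,10], [9,11], [10,11]
  2-simplices (14): [1,4,9], [1,4,11], [1,9,10], [1,10,11], [2,3,7], [2,3,8], [2,5,7], [2,5,8], [3,6,7], [3,6,8], [4,9,11], [5,6,7], [5,6,8], [9,10,11]

giving chain groups C_0 ≅ Z^11, C_1 ≅ Z^21, C_2 ≅ Z^14.

The boundary map ∂_1: C_1 → C_0 is given by ∂[p,q] = [q] − [p]. For instance
  ∂[4,11] = [11] − [4].
The 11×21 boundary matrix has rank 9 and Smith normal form diag(1,1,1,1,1,1,1,1,1).

Boundary ∂_2: C_2 → C_1 maps a triangle to the signed sum of its edges. For instance
  ∂[1,10,11] = [10,11] − [1,11] + [1,10],
  ∂[2,5,8] = [5,8] − [2,8] + [2,5].
This gives a 21×14 integer matrix of rank 12; reducing to Smith normal form yields diagonal entries (1,1,1,1,1,1,1,1,1,1,1,1).

Now H_k = ker ∂_k / im ∂_{k+1}, so:

  H_0: rank C_0 − rank ∂_1 = 11 − 9 = 2, and the invariant factors of ∂_1 are all 1, so H_0 = Z^2.
  H_1: rank ker ∂_1 − rank ∂_2 = (21 − 9) − 12 = 0, and the invariant factors of ∂_2 are all 1, so H_1 = 0.
  H_2: rank ker ∂_2 − rank ∂_3 = (14 − 12) − 0 = 2, and there is no ∂_3, so H_2 = Z^2.

(K is a triangulation of the disjoint union of the 2-sphere S^2 and the 2-sphere S^2.)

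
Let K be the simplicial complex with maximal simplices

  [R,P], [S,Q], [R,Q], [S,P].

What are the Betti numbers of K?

K has 4 vertices, 4 edges.
rank ∂_0 = 0, rank ∂_1 = 3 ⇒ b_0 = 4 − 0 − 3 = 1; all invariant factors of ∂_1 are 1 so no torsion. So H_0 ≅ Z.
rank ∂_1 = 3, rank ∂_2 = 0 ⇒ b_1 = 4 − 3 − 0 = 1. So H_1 ≅ Z.

b_0 = 1, b_1 = 1.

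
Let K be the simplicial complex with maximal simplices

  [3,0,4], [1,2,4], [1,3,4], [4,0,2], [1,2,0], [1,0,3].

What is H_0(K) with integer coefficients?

Order the vertices as 0 < 1 < 2 < 3 < 4. Listing each simplex with vertices in this order, K has dimension 2 with simplices:

  0-simplices (5): [0], [1], [2], [3], [4]
  1-simplices (9): [0,1], [0,2], [0,3], [0,4], [1,2], [1,3], [1,4], [2,4], [3,4]
  2-simplices (6): [0,1,2], [0,1,3], [0,2,4], [0,3,4], [1,2,4], [1,3,4]

giving chain groups C_0 ≅ Z^5, C_1 ≅ Z^9, C_2 ≅ Z^6.

The boundary map ∂_1: C_1 → C_0 is given by ∂[p,q] = [q] − [p].
As a 5×9 matrix over Z this has rank 4, with invariant factors (1,1,1,1).

Boundary ∂_2: C_2 → C_1 maps a triangle to the signed sum of its edges. For instance
  ∂[0,2,4] = [2,4] − [0,4] + [0,2],
  ∂[1,3,4] = [3,4] − [1,4] + [1,3].
As a 9×6 matrix over Z this has rank 5, with invariant factors (1,1,1,1,1).

Now H_k = ker ∂_k / im ∂_{k+1}, so:

  H_0: rank C_0 − rank ∂_1 = 5 − 4 = 1, and the invariant factors of ∂_1 are all 1, so H_0 ≅ Z.

(K is a triangulation of the 2-sphere S^2.)

H_0 ≅ Z.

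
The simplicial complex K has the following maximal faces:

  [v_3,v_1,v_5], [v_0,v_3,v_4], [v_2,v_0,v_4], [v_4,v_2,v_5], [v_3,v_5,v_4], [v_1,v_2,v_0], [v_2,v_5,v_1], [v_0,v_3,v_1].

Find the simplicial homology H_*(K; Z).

H_0 = Z,  H_1 = 0,  H_2 = Z.

Order the vertices as v_0 < v_1 < v_2 < v_3 < v_4 < v_5. Listing each simplex with vertices in this order, K has dimension 2 with simplices:

  0-simplices (6): [v_0], [v_1], [v_2], [v_3], [v_4], [v_5]
  1-simplices (12): [v_0,v_1], [v_0,v_2], [v_0,v_3], [v_0,v_4], [v_1,v_2], [v_1,v_3], [v_1,v_5], [v_2,v_4], [v_2,v_5], [v_3,v_4], [v_3,v_5], [v_4,v_5]
  2-simplices (8): [v_0,v_1,v_2], [v_0,v_1,v_3], [v_0,v_2,v_4], [v_0,v_3,v_4], [v_1,v_2,v_5], [v_1,v_3,v_5], [v_2,v_4,v_5], [v_3,v_4,v_5]

giving chain groups C_0 ≅ Z^6, C_1 ≅ Z^12, C_2 ≅ Z^8.

Boundary ∂_1: C_1 → C_0 is given by ∂[p,q] = [q] − [p]. For instance
  ∂[v_1,v_2] = [v_2] − [v_1].
The resulting 6×12 matrix has rank 5, and its Smith normal form has invariant factors (1,1,1,1,1).

The boundary map ∂_2: C_2 → C_1 acts by ∂[p,q,r] = [q,r] − [p,r] + [p,q]. For instance
  ∂[v_1,v_3,v_5] = [v_3,v_5] − [v_1,v_5] + [v_1,v_3],
  ∂[v_0,v_3,v_4] = [v_3,v_4] − [v_0,v_4] + [v_0,v_3].
This gives a 12×8 integer matrix of rank 7; reducing to Smith normal form yields diagonal entries (1,1,1,1,1,1,1).

From H_k ≅ ker(∂_k) / im(∂_{k+1}) we obtain:

  H_0: rank C_0 − rank ∂_1 = 6 − 5 = 1, and the invariant factors of ∂_1 are all 1, so H_0 ≅ Z.
  H_1: rank ker ∂_1 − rank ∂_2 = (12 − 5) − 7 = 0, and the invariant factors of ∂_2 are all 1, so H_1 ≅ 0.
  H_2: rank ker ∂_2 − rank ∂_3 = (8 − 7) − 0 = 1, and there is no ∂_3, so H_2 ≅ Z.

(K is a triangulation of the 2-sphere S^2.)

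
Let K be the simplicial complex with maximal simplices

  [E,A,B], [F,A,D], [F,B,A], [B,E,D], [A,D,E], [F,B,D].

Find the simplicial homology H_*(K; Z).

H_0 = Z,  H_1 = 0,  H_2 = Z.

Order the vertices as A < B < D < E < F. Listing each simplex with vertices in this order, K has dimension 2 with simplices:

  0-simplices (5): A, B, D, E, F
  1-simplices (9): AB, AD, AE, AF, BD, BE, BF, DE, DF
  2-simplices (6): ABE, ABF, ADE, ADF, BDE, BDF

so the chain groups are C_0 ≅ Z^5, C_1 ≅ Z^9, C_2 ≅ Z^6.

The boundary map ∂_1: C_1 → C_0 sends each edge [p,q] (with p < q) to q − p.
This gives a 5×9 integer matrix of rank 4; reducing to Smith normal form yields diagonal entries (1,1,1,1).

The boundary map ∂_2: C_2 → C_1 maps a triangle to the signed sum of its edges. For instance
  ∂BDF = DF − BF + BD,
  ∂BDE = DE − BE + BD.
As a 9×6 matrix over Z this has rank 5, with invariant factors (1,1,1,1,1).

Now H_k = ker ∂_k / im ∂_{k+1}, so:

  H_0: rank C_0 − rank ∂_1 = 5 − 4 = 1, and the invariant factors of ∂_1 are all 1, so H_0 = Z.
  H_1: rank ker ∂_1 − rank ∂_2 = (9 − 4) − 5 = 0, and the invariant factors of ∂_2 are all 1, so H_1 = 0.
  H_2: rank ker ∂_2 − rank ∂_3 = (6 − 5) − 0 = 1, and there is no ∂_3, so H_2 = Z.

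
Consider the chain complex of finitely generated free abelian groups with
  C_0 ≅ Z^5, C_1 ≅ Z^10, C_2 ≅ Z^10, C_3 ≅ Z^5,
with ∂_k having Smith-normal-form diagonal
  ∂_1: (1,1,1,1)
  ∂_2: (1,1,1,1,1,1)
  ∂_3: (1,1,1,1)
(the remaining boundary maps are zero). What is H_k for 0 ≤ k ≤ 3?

H_0 = Z,  H_1 = 0,  H_2 = 0,  H_3 = Z.

H_0: b_0 = 5 − 0 − 4 = 1; torsion from ∂_1 factors > 1: none. So H_0 = Z.
H_1: b_1 = 10 − 4 − 6 = 0; torsion from ∂_2 factors > 1: none. So H_1 = 0.
H_2: b_2 = 10 − 6 − 4 = 0; torsion from ∂_3 factors > 1: none. So H_2 = 0.
H_3: b_3 = 5 − 4 − 0 = 1; torsion from ∂_4 factors > 1: none. So H_3 = Z.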